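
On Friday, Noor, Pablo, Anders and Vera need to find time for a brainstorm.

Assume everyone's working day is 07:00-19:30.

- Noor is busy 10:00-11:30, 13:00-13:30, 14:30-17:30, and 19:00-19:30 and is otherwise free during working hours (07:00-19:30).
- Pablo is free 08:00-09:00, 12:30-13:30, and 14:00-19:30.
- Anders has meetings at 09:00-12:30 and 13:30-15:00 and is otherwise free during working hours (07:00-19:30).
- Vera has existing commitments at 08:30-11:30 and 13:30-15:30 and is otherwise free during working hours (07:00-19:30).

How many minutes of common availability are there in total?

150 minutes

Noor free within 07:00–19:30: 07:00–10:00, 11:30–13:00, 13:30–14:30, 17:30–19:00.
Anders free within 07:00–19:30: 07:00–09:00, 12:30–13:30, 15:00–19:30.
Vera free within 07:00–19:30: 07:00–08:30, 11:30–13:30, 15:30–19:30.
Noor ∩ Pablo: 08:00–09:00, 12:30–13:00, 14:00–14:30, 17:30–19:00.
Noor ∩ Pablo ∩ Anders: 08:00–09:00, 12:30–13:00, 17:30–19:00.
Noor ∩ Pablo ∩ Anders ∩ Vera: 08:00–08:30, 12:30–13:00, 17:30–19:00.
Total common minutes: 30 + 30 + 90 = 150.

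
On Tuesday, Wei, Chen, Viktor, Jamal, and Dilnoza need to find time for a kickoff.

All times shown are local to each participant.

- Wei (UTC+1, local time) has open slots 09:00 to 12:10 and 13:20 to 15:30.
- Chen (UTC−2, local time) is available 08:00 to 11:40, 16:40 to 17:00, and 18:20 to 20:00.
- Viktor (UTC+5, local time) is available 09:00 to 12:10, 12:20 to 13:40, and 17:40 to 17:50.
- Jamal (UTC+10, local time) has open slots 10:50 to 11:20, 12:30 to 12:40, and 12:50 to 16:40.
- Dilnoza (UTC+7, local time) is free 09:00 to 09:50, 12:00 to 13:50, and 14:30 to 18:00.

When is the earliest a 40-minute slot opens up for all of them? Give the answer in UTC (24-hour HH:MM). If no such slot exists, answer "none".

Wei → UTC: 08:00–11:10, 12:20–14:30.
Chen → UTC: 10:00–13:40, 18:40–19:00, 20:20–22:00.
Viktor → UTC: 04:00–07:10, 07:20–08:40, 12:40–12:50.
Jamal → UTC: 00:50–01:20, 02:30–02:40, 02:50–06:40.
Dilnoza → UTC: 02:00–02:50, 05:00–06:50, 07:30–11:00.
Wei ∩ Chen: 10:00–11:10, 12:20–13:40.
Wei ∩ Chen ∩ Viktor: 12:40–12:50.
Wei ∩ Chen ∩ Viktor ∩ Jamal: (none).
Wei ∩ Chen ∩ Viktor ∩ Jamal ∩ Dilnoza: (none).
Windows ≥ 40 min: (none).

none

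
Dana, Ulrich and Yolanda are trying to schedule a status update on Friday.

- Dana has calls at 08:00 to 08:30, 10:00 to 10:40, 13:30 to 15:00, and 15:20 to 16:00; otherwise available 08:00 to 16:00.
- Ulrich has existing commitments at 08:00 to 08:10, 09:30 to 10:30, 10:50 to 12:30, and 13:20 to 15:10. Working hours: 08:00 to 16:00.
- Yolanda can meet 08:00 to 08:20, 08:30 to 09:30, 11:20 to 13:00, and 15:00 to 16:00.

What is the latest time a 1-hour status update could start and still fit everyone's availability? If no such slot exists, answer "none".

08:30

Dana free within 08:00–16:00: 08:30–10:00, 10:40–13:30, 15:00–15:20.
Ulrich free within 08:00–16:00: 08:10–09:30, 10:30–10:50, 12:30–13:20, 15:10–16:00.
Dana ∩ Ulrich: 08:30–09:30, 10:40–10:50, 12:30–13:20, 15:10–15:20.
Dana ∩ Ulrich ∩ Yolanda: 08:30–09:30, 12:30–13:00, 15:10–15:20.
Windows ≥ 60 min: 08:30–09:30.
Latest start in the last window 08:30–09:30 is 09:30 − 60 min = 08:30.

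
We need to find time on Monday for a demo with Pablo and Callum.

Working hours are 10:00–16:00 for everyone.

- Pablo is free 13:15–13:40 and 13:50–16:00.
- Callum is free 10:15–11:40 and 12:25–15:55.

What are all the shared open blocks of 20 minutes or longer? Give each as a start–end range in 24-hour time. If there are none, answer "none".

13:15–13:40, 13:50–15:55

Pablo ∩ Callum: 13:15–13:40, 13:50–15:55.
Windows ≥ 20 min: 13:15–13:40, 13:50–15:55.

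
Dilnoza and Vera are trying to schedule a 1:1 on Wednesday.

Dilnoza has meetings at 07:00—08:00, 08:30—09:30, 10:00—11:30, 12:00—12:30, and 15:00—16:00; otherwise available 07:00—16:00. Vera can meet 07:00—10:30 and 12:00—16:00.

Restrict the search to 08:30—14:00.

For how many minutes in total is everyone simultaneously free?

Dilnoza free within 07:00–16:00: 08:00–08:30, 09:30–10:00, 11:30–12:00, 12:30–15:00.
Dilnoza ∩ Vera: 08:00–08:30, 09:30–10:00, 12:30–15:00.
Restricted to 08:30–14:00: 09:30–10:00, 12:30–14:00.
Total common minutes: 30 + 90 = 120.

120 minutes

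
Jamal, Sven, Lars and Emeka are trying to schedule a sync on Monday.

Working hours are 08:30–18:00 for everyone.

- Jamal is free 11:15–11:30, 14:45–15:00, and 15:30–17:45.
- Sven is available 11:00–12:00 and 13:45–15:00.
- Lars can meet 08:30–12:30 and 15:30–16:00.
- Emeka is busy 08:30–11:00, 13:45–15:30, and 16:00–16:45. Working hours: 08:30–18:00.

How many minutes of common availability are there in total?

15 minutes

Emeka free within 08:30–18:00: 11:00–13:45, 15:30–16:00, 16:45–18:00.
Jamal ∩ Sven: 11:15–11:30, 14:45–15:00.
Jamal ∩ Sven ∩ Lars: 11:15–11:30.
Jamal ∩ Sven ∩ Lars ∩ Emeka: 11:15–11:30.
Total common minutes: 15.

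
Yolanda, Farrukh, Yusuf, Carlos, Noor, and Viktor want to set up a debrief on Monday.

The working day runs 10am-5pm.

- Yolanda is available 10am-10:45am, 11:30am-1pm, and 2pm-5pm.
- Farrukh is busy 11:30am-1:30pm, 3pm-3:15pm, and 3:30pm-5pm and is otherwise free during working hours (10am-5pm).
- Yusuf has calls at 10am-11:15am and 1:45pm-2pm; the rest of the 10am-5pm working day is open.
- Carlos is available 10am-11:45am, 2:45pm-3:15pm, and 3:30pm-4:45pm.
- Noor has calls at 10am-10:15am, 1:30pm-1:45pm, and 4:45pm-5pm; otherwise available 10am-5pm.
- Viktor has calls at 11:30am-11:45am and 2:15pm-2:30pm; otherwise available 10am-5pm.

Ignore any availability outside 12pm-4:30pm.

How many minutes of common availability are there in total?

15 minutes

Farrukh free within 10:00–17:00: 10:00–11:30, 13:30–15:00, 15:15–15:30.
Yusuf free within 10:00–17:00: 11:15–13:45, 14:00–17:00.
Noor free within 10:00–17:00: 10:15–13:30, 13:45–16:45.
Viktor free within 10:00–17:00: 10:00–11:30, 11:45–14:15, 14:30–17:00.
Yolanda ∩ Farrukh: 10:00–10:45, 14:00–15:00, 15:15–15:30.
Yolanda ∩ Farrukh ∩ Yusuf: 14:00–15:00, 15:15–15:30.
Yolanda ∩ Farrukh ∩ Yusuf ∩ Carlos: 14:45–15:00.
Yolanda ∩ Farrukh ∩ Yusuf ∩ Carlos ∩ Noor: 14:45–15:00.
Yolanda ∩ Farrukh ∩ Yusuf ∩ Carlos ∩ Noor ∩ Viktor: 14:45–15:00.
Restricted to 12:00–16:30: 14:45–15:00.
Total common minutes: 15.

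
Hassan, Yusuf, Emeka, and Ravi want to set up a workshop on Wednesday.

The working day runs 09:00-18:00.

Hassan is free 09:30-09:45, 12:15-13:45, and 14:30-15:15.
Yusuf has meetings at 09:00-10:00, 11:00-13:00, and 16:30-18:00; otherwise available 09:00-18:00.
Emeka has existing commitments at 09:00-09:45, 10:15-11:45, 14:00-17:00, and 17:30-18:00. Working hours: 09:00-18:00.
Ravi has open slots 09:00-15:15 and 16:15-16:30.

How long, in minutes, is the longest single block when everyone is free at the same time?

Yusuf free within 09:00–18:00: 10:00–11:00, 13:00–16:30.
Emeka free within 09:00–18:00: 09:45–10:15, 11:45–14:00, 17:00–17:30.
Hassan ∩ Yusuf: 13:00–13:45, 14:30–15:15.
Hassan ∩ Yusuf ∩ Emeka: 13:00–13:45.
Hassan ∩ Yusuf ∩ Emeka ∩ Ravi: 13:00–13:45.
Single common window of 45 minutes.

45 minutes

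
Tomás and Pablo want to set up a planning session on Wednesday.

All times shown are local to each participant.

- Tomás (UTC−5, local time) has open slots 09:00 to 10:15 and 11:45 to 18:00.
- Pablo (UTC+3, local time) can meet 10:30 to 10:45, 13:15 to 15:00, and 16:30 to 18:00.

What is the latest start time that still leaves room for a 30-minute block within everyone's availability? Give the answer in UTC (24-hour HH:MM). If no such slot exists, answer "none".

Tomás → UTC: 14:00–15:15, 16:45–23:00.
Pablo → UTC: 07:30–07:45, 10:15–12:00, 13:30–15:00.
Tomás ∩ Pablo: 14:00–15:00.
Windows ≥ 30 min: 14:00–15:00.
Latest start in the last window 14:00–15:00 is 15:00 − 30 min = 14:30.

14:30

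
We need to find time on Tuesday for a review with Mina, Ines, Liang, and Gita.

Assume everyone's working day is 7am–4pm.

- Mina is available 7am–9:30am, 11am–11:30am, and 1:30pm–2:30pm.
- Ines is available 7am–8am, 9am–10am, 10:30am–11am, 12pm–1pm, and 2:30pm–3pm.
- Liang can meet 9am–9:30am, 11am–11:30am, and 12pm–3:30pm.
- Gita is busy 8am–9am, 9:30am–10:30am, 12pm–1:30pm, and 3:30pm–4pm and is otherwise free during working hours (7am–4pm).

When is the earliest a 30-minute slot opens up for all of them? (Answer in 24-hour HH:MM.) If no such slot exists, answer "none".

09:00

Gita free within 07:00–16:00: 07:00–08:00, 09:00–09:30, 10:30–12:00, 13:30–15:30.
Mina ∩ Ines: 07:00–08:00, 09:00–09:30.
Mina ∩ Ines ∩ Liang: 09:00–09:30.
Mina ∩ Ines ∩ Liang ∩ Gita: 09:00–09:30.
Windows ≥ 30 min: 09:00–09:30.
Earliest such window starts at 09:00.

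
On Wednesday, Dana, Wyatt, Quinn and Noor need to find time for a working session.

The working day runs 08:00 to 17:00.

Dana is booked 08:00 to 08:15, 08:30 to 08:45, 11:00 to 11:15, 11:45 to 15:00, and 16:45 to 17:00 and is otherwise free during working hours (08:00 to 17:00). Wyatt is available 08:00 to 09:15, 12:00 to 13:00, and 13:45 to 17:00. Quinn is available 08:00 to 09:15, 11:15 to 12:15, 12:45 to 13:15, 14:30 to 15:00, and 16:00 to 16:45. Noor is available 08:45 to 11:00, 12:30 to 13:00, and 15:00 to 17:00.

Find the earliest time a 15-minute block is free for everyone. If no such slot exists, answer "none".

08:45

Dana free within 08:00–17:00: 08:15–08:30, 08:45–11:00, 11:15–11:45, 15:00–16:45.
Dana ∩ Wyatt: 08:15–08:30, 08:45–09:15, 15:00–16:45.
Dana ∩ Wyatt ∩ Quinn: 08:15–08:30, 08:45–09:15, 16:00–16:45.
Dana ∩ Wyatt ∩ Quinn ∩ Noor: 08:45–09:15, 16:00–16:45.
Windows ≥ 15 min: 08:45–09:15, 16:00–16:45.
Earliest such window starts at 08:45.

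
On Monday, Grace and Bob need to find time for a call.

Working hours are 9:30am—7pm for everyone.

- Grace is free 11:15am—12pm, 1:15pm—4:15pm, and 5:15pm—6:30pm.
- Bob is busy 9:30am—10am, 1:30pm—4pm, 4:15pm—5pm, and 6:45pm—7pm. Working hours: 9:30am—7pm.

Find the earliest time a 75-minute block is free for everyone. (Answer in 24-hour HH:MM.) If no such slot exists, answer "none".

Bob free within 09:30–19:00: 10:00–13:30, 16:00–16:15, 17:00–18:45.
Grace ∩ Bob: 11:15–12:00, 13:15–13:30, 16:00–16:15, 17:15–18:30.
Windows ≥ 75 min: 17:15–18:30.
Earliest such window starts at 17:15.

17:15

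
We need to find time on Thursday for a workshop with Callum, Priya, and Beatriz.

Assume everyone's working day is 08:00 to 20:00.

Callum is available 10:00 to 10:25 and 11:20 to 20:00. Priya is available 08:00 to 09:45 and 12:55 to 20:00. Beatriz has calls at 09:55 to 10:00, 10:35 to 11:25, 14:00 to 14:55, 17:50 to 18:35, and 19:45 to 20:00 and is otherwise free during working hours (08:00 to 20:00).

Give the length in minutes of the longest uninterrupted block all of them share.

Beatriz free within 08:00–20:00: 08:00–09:55, 10:00–10:35, 11:25–14:00, 14:55–17:50, 18:35–19:45.
Callum ∩ Priya: 12:55–20:00.
Callum ∩ Priya ∩ Beatriz: 12:55–14:00, 14:55–17:50, 18:35–19:45.
Common window lengths: 65, 175, 70 min; longest is 175.

175 minutes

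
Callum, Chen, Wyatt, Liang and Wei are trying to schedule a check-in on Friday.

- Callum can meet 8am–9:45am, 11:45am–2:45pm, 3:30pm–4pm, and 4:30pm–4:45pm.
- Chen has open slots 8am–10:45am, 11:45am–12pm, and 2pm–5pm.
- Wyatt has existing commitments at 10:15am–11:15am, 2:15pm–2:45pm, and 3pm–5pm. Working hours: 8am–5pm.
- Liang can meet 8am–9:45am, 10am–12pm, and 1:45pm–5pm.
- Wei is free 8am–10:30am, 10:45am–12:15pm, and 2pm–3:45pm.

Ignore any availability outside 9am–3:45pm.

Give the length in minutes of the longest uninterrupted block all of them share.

45 minutes

Wyatt free within 08:00–17:00: 08:00–10:15, 11:15–14:15, 14:45–15:00.
Callum ∩ Chen: 08:00–09:45, 11:45–12:00, 14:00–14:45, 15:30–16:00, 16:30–16:45.
Callum ∩ Chen ∩ Wyatt: 08:00–09:45, 11:45–12:00, 14:00–14:15.
Callum ∩ Chen ∩ Wyatt ∩ Liang: 08:00–09:45, 11:45–12:00, 14:00–14:15.
Callum ∩ Chen ∩ Wyatt ∩ Liang ∩ Wei: 08:00–09:45, 11:45–12:00, 14:00–14:15.
Restricted to 09:00–15:45: 09:00–09:45, 11:45–12:00, 14:00–14:15.
Common window lengths: 45, 15, 15 min; longest is 45.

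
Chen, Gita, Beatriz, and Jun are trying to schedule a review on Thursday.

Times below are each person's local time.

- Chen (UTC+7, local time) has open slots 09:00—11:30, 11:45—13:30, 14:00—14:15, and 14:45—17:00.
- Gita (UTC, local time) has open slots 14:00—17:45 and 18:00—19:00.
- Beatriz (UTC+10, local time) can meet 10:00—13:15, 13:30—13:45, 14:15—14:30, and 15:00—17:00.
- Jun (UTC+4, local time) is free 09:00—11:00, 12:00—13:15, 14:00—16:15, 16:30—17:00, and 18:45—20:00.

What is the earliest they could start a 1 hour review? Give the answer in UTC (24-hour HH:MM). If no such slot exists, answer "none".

none

Chen → UTC: 02:00–04:30, 04:45–06:30, 07:00–07:15, 07:45–10:00.
Gita → UTC: 14:00–17:45, 18:00–19:00.
Beatriz → UTC: 00:00–03:15, 03:30–03:45, 04:15–04:30, 05:00–07:00.
Jun → UTC: 05:00–07:00, 08:00–09:15, 10:00–12:15, 12:30–13:00, 14:45–16:00.
Chen ∩ Gita: (none).
Chen ∩ Gita ∩ Beatriz: (none).
Chen ∩ Gita ∩ Beatriz ∩ Jun: (none).
Windows ≥ 60 min: (none).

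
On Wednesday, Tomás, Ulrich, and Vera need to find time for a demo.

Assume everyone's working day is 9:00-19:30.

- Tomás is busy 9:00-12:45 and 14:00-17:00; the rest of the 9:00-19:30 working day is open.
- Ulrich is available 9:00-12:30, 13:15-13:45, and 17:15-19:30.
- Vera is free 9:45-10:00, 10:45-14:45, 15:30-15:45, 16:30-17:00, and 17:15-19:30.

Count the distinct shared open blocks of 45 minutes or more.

Tomás free within 09:00–19:30: 12:45–14:00, 17:00–19:30.
Tomás ∩ Ulrich: 13:15–13:45, 17:15–19:30.
Tomás ∩ Ulrich ∩ Vera: 13:15–13:45, 17:15–19:30.
Windows ≥ 45 min: 17:15–19:30.
That's 1 window.

1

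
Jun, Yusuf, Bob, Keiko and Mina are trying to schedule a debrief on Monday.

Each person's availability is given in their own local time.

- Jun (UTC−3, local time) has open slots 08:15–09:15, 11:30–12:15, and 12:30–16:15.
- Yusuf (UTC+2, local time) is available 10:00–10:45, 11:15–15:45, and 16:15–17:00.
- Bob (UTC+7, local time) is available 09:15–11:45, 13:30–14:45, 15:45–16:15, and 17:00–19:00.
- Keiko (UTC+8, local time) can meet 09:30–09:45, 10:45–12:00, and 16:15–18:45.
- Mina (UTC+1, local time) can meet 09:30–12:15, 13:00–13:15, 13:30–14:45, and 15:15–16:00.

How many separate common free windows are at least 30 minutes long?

0

Jun → UTC: 11:15–12:15, 14:30–15:15, 15:30–19:15.
Yusuf → UTC: 08:00–08:45, 09:15–13:45, 14:15–15:00.
Bob → UTC: 02:15–04:45, 06:30–07:45, 08:45–09:15, 10:00–12:00.
Keiko → UTC: 01:30–01:45, 02:45–04:00, 08:15–10:45.
Mina → UTC: 08:30–11:15, 12:00–12:15, 12:30–13:45, 14:15–15:00.
Jun ∩ Yusuf: 11:15–12:15, 14:30–15:00.
Jun ∩ Yusuf ∩ Bob: 11:15–12:00.
Jun ∩ Yusuf ∩ Bob ∩ Keiko: (none).
Jun ∩ Yusuf ∩ Bob ∩ Keiko ∩ Mina: (none).
Windows ≥ 30 min: (none).
That's 0 windows.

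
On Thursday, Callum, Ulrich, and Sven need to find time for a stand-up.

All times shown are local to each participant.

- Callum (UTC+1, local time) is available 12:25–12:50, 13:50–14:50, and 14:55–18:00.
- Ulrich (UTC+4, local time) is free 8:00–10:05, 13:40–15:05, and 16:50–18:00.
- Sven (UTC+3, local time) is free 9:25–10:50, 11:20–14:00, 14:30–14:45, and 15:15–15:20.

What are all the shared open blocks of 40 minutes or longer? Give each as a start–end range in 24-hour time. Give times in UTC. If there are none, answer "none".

Callum → UTC: 11:25–11:50, 12:50–13:50, 13:55–17:00.
Ulrich → UTC: 04:00–06:05, 09:40–11:05, 12:50–14:00.
Sven → UTC: 06:25–07:50, 08:20–11:00, 11:30–11:45, 12:15–12:20.
Callum ∩ Ulrich: 12:50–13:50, 13:55–14:00.
Callum ∩ Ulrich ∩ Sven: (none).
Windows ≥ 40 min: (none).

none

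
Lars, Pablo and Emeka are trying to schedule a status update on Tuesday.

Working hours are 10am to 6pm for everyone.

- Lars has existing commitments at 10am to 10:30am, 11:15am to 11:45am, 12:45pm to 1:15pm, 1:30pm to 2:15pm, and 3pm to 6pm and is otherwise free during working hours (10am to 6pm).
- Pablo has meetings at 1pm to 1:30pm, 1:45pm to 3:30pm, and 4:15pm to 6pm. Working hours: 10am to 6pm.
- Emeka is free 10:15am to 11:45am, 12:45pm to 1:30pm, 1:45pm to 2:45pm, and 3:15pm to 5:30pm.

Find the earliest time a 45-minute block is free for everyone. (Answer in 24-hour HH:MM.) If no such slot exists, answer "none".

Lars free within 10:00–18:00: 10:30–11:15, 11:45–12:45, 13:15–13:30, 14:15–15:00.
Pablo free within 10:00–18:00: 10:00–13:00, 13:30–13:45, 15:30–16:15.
Lars ∩ Pablo: 10:30–11:15, 11:45–12:45.
Lars ∩ Pablo ∩ Emeka: 10:30–11:15.
Windows ≥ 45 min: 10:30–11:15.
Earliest such window starts at 10:30.

10:30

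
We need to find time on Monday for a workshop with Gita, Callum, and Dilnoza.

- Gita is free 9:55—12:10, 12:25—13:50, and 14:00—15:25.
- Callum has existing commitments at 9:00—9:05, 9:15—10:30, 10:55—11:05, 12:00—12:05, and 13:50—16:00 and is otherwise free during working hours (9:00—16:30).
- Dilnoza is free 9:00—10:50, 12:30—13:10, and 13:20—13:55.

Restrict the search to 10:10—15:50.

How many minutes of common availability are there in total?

90 minutes

Callum free within 09:00–16:30: 09:05–09:15, 10:30–10:55, 11:05–12:00, 12:05–13:50, 16:00–16:30.
Gita ∩ Callum: 10:30–10:55, 11:05–12:00, 12:05–12:10, 12:25–13:50.
Gita ∩ Callum ∩ Dilnoza: 10:30–10:50, 12:30–13:10, 13:20–13:50.
Restricted to 10:10–15:50: 10:30–10:50, 12:30–13:10, 13:20–13:50.
Total common minutes: 20 + 40 + 30 = 90.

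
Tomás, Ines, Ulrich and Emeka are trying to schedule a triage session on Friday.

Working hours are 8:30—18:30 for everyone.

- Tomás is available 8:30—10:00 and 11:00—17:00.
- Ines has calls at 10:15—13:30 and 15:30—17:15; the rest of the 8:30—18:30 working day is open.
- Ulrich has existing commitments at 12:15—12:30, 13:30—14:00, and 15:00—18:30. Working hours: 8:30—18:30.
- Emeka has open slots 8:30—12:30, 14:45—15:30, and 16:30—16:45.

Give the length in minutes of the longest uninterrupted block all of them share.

90 minutes

Ines free within 08:30–18:30: 08:30–10:15, 13:30–15:30, 17:15–18:30.
Ulrich free within 08:30–18:30: 08:30–12:15, 12:30–13:30, 14:00–15:00.
Tomás ∩ Ines: 08:30–10:00, 13:30–15:30.
Tomás ∩ Ines ∩ Ulrich: 08:30–10:00, 14:00–15:00.
Tomás ∩ Ines ∩ Ulrich ∩ Emeka: 08:30–10:00, 14:45–15:00.
Common window lengths: 90, 15 min; longest is 90.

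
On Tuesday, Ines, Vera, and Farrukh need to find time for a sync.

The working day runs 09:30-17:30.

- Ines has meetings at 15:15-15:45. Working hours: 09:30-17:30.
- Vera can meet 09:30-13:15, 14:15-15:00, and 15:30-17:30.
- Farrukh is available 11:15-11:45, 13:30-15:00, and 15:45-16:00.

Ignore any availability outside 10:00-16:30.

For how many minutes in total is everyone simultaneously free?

90 minutes

Ines free within 09:30–17:30: 09:30–15:15, 15:45–17:30.
Ines ∩ Vera: 09:30–13:15, 14:15–15:00, 15:45–17:30.
Ines ∩ Vera ∩ Farrukh: 11:15–11:45, 14:15–15:00, 15:45–16:00.
Restricted to 10:00–16:30: 11:15–11:45, 14:15–15:00, 15:45–16:00.
Total common minutes: 30 + 45 + 15 = 90.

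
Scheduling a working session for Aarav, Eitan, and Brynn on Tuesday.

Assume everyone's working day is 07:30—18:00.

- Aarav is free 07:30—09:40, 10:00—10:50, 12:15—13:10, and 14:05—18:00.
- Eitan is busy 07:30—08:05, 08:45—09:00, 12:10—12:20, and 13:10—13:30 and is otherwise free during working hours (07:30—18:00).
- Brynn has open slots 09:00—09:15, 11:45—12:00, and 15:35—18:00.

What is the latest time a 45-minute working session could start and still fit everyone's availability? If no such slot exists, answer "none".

17:15

Eitan free within 07:30–18:00: 08:05–08:45, 09:00–12:10, 12:20–13:10, 13:30–18:00.
Aarav ∩ Eitan: 08:05–08:45, 09:00–09:40, 10:00–10:50, 12:20–13:10, 14:05–18:00.
Aarav ∩ Eitan ∩ Brynn: 09:00–09:15, 15:35–18:00.
Windows ≥ 45 min: 15:35–18:00.
Latest start in the last window 15:35–18:00 is 18:00 − 45 min = 17:15.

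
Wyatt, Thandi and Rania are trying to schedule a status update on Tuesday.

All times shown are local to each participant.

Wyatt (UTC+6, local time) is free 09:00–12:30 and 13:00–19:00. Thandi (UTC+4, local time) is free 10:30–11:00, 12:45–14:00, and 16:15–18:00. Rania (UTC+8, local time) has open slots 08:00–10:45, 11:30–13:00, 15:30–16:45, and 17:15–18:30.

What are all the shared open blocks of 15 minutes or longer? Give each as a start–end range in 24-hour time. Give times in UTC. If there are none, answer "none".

Wyatt → UTC: 03:00–06:30, 07:00–13:00.
Thandi → UTC: 06:30–07:00, 08:45–10:00, 12:15–14:00.
Rania → UTC: 00:00–02:45, 03:30–05:00, 07:30–08:45, 09:15–10:30.
Wyatt ∩ Thandi: 08:45–10:00, 12:15–13:00.
Wyatt ∩ Thandi ∩ Rania: 09:15–10:00.
Windows ≥ 15 min: 09:15–10:00.

09:15–10:00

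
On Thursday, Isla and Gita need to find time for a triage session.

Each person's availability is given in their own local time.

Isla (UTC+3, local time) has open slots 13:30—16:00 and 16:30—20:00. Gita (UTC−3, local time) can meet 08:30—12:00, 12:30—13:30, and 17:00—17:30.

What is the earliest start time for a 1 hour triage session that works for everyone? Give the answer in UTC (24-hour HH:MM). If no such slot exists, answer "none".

11:30

Isla → UTC: 10:30–13:00, 13:30–17:00.
Gita → UTC: 11:30–15:00, 15:30–16:30, 20:00–20:30.
Isla ∩ Gita: 11:30–13:00, 13:30–15:00, 15:30–16:30.
Windows ≥ 60 min: 11:30–13:00, 13:30–15:00, 15:30–16:30.
Earliest such window starts at 11:30.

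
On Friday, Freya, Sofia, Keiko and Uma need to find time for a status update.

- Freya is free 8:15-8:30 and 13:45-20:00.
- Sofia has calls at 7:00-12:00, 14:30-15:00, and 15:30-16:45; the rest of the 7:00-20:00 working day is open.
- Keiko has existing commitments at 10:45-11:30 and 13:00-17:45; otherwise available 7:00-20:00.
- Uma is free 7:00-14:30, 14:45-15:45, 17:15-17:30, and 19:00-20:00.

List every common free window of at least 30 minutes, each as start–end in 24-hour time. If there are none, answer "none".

Sofia free within 07:00–20:00: 12:00–14:30, 15:00–15:30, 16:45–20:00.
Keiko free within 07:00–20:00: 07:00–10:45, 11:30–13:00, 17:45–20:00.
Freya ∩ Sofia: 13:45–14:30, 15:00–15:30, 16:45–20:00.
Freya ∩ Sofia ∩ Keiko: 17:45–20:00.
Freya ∩ Sofia ∩ Keiko ∩ Uma: 19:00–20:00.
Windows ≥ 30 min: 19:00–20:00.

19:00–20:00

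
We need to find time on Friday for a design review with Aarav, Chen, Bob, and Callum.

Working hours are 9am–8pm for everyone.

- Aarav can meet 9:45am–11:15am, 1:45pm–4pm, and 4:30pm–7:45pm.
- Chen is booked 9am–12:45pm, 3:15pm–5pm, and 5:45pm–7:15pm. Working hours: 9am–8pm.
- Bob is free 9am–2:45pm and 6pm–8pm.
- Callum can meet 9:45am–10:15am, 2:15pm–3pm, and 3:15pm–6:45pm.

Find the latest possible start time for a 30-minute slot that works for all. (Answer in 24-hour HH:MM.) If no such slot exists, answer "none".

14:15

Chen free within 09:00–20:00: 12:45–15:15, 17:00–17:45, 19:15–20:00.
Aarav ∩ Chen: 13:45–15:15, 17:00–17:45, 19:15–19:45.
Aarav ∩ Chen ∩ Bob: 13:45–14:45, 19:15–19:45.
Aarav ∩ Chen ∩ Bob ∩ Callum: 14:15–14:45.
Windows ≥ 30 min: 14:15–14:45.
Latest start in the last window 14:15–14:45 is 14:45 − 30 min = 14:15.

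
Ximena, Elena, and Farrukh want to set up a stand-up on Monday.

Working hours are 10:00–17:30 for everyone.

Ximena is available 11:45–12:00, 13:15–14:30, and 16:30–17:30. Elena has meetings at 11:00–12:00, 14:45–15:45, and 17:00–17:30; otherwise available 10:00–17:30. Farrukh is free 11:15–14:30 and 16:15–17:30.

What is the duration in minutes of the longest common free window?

75 minutes

Elena free within 10:00–17:30: 10:00–11:00, 12:00–14:45, 15:45–17:00.
Ximena ∩ Elena: 13:15–14:30, 16:30–17:00.
Ximena ∩ Elena ∩ Farrukh: 13:15–14:30, 16:30–17:00.
Common window lengths: 75, 30 min; longest is 75.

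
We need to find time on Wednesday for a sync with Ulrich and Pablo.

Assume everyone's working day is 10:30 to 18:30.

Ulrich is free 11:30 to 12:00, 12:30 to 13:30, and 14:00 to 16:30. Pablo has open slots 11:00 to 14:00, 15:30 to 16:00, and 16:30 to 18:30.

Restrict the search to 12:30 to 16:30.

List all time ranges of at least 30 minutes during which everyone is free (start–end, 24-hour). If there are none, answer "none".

12:30–13:30, 15:30–16:00

Ulrich ∩ Pablo: 11:30–12:00, 12:30–13:30, 15:30–16:00.
Restricted to 12:30–16:30: 12:30–13:30, 15:30–16:00.
Windows ≥ 30 min: 12:30–13:30, 15:30–16:00.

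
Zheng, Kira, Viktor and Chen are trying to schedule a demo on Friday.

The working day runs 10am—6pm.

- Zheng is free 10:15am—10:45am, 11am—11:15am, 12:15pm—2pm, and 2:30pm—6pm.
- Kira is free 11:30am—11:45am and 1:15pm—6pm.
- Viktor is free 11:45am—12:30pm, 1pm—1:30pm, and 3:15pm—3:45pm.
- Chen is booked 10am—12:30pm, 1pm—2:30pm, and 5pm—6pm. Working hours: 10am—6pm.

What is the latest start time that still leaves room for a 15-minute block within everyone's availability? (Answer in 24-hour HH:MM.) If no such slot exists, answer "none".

Chen free within 10:00–18:00: 12:30–13:00, 14:30–17:00.
Zheng ∩ Kira: 13:15–14:00, 14:30–18:00.
Zheng ∩ Kira ∩ Viktor: 13:15–13:30, 15:15–15:45.
Zheng ∩ Kira ∩ Viktor ∩ Chen: 15:15–15:45.
Windows ≥ 15 min: 15:15–15:45.
Latest start in the last window 15:15–15:45 is 15:45 − 15 min = 15:30.

15:30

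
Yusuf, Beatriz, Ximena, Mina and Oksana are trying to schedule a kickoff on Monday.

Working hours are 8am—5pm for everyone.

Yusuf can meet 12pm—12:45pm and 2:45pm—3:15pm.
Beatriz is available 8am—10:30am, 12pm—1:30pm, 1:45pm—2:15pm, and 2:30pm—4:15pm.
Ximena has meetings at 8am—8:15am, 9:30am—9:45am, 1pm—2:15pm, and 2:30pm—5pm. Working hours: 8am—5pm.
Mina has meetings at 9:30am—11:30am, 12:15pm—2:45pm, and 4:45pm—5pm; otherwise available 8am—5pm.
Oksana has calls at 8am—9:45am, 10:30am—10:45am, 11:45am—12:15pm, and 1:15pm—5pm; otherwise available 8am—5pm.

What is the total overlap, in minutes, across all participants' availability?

0 minutes

Ximena free within 08:00–17:00: 08:15–09:30, 09:45–13:00, 14:15–14:30.
Mina free within 08:00–17:00: 08:00–09:30, 11:30–12:15, 14:45–16:45.
Oksana free within 08:00–17:00: 09:45–10:30, 10:45–11:45, 12:15–13:15.
Yusuf ∩ Beatriz: 12:00–12:45, 14:45–15:15.
Yusuf ∩ Beatriz ∩ Ximena: 12:00–12:45.
Yusuf ∩ Beatriz ∩ Ximena ∩ Mina: 12:00–12:15.
Yusuf ∩ Beatriz ∩ Ximena ∩ Mina ∩ Oksana: (none).
Total common minutes: 0.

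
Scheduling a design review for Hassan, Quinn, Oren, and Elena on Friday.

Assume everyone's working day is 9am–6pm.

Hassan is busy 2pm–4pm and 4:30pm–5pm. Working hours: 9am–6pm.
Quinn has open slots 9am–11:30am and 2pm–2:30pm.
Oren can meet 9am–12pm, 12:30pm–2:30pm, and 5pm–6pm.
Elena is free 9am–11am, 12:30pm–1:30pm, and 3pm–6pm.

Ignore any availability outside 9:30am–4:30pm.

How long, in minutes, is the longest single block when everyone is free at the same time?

90 minutes

Hassan free within 09:00–18:00: 09:00–14:00, 16:00–16:30, 17:00–18:00.
Hassan ∩ Quinn: 09:00–11:30.
Hassan ∩ Quinn ∩ Oren: 09:00–11:30.
Hassan ∩ Quinn ∩ Oren ∩ Elena: 09:00–11:00.
Restricted to 09:30–16:30: 09:30–11:00.
Single common window of 90 minutes.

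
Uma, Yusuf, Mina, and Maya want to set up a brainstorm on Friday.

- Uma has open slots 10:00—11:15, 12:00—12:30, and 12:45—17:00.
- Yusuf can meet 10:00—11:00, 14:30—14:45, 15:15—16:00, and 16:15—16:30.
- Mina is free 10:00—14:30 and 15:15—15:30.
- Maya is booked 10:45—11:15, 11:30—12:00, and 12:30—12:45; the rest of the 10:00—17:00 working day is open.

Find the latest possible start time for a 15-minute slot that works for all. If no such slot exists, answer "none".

Maya free within 10:00–17:00: 10:00–10:45, 11:15–11:30, 12:00–12:30, 12:45–17:00.
Uma ∩ Yusuf: 10:00–11:00, 14:30–14:45, 15:15–16:00, 16:15–16:30.
Uma ∩ Yusuf ∩ Mina: 10:00–11:00, 15:15–15:30.
Uma ∩ Yusuf ∩ Mina ∩ Maya: 10:00–10:45, 15:15–15:30.
Windows ≥ 15 min: 10:00–10:45, 15:15–15:30.
Latest start in the last window 15:15–15:30 is 15:30 − 15 min = 15:15.

15:15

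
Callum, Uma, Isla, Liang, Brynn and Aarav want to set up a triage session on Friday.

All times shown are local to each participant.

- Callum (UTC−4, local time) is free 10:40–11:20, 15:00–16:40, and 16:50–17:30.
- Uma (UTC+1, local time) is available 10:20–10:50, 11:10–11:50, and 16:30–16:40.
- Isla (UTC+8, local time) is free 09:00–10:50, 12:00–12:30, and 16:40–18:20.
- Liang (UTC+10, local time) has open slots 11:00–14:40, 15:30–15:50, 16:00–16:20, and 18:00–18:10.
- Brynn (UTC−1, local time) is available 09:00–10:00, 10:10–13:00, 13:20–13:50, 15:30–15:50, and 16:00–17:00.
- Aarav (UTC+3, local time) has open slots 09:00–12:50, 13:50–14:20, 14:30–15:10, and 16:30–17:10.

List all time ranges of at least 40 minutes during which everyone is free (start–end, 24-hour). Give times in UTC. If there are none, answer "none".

Callum → UTC: 14:40–15:20, 19:00–20:40, 20:50–21:30.
Uma → UTC: 09:20–09:50, 10:10–10:50, 15:30–15:40.
Isla → UTC: 01:00–02:50, 04:00–04:30, 08:40–10:20.
Liang → UTC: 01:00–04:40, 05:30–05:50, 06:00–06:20, 08:00–08:10.
Brynn → UTC: 10:00–11:00, 11:10–14:00, 14:20–14:50, 16:30–16:50, 17:00–18:00.
Aarav → UTC: 06:00–09:50, 10:50–11:20, 11:30–12:10, 13:30–14:10.
Callum ∩ Uma: (none).
Callum ∩ Uma ∩ Isla: (none).
Callum ∩ Uma ∩ Isla ∩ Liang: (none).
Callum ∩ Uma ∩ Isla ∩ Liang ∩ Brynn: (none).
Callum ∩ Uma ∩ Isla ∩ Liang ∩ Brynn ∩ Aarav: (none).
Windows ≥ 40 min: (none).

none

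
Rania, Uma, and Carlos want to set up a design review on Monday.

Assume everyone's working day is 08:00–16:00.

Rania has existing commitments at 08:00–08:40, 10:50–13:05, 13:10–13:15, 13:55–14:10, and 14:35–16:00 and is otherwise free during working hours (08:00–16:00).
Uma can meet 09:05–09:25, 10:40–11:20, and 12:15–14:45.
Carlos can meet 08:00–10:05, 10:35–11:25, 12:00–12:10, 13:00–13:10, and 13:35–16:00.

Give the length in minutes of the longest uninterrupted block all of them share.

25 minutes

Rania free within 08:00–16:00: 08:40–10:50, 13:05–13:10, 13:15–13:55, 14:10–14:35.
Rania ∩ Uma: 09:05–09:25, 10:40–10:50, 13:05–13:10, 13:15–13:55, 14:10–14:35.
Rania ∩ Uma ∩ Carlos: 09:05–09:25, 10:40–10:50, 13:05–13:10, 13:35–13:55, 14:10–14:35.
Common window lengths: 20, 10, 5, 20, 25 min; longest is 25.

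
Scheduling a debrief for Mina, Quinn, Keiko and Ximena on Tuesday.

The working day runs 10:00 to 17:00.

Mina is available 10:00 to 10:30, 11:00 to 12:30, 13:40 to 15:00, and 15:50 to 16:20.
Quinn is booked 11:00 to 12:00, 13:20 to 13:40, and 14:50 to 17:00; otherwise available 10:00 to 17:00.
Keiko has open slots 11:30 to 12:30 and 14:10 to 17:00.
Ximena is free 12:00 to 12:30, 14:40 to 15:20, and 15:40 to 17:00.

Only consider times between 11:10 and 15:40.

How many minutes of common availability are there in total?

Quinn free within 10:00–17:00: 10:00–11:00, 12:00–13:20, 13:40–14:50.
Mina ∩ Quinn: 10:00–10:30, 12:00–12:30, 13:40–14:50.
Mina ∩ Quinn ∩ Keiko: 12:00–12:30, 14:10–14:50.
Mina ∩ Quinn ∩ Keiko ∩ Ximena: 12:00–12:30, 14:40–14:50.
Restricted to 11:10–15:40: 12:00–12:30, 14:40–14:50.
Total common minutes: 30 + 10 = 40.

40 minutes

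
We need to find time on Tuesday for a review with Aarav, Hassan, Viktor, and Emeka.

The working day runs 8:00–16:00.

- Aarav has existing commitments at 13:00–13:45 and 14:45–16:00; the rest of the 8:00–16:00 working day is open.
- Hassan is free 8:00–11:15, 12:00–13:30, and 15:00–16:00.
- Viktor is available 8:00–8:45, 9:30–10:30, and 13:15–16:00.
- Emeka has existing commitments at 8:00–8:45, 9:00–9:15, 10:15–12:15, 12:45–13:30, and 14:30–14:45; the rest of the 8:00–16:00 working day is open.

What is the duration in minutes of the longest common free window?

45 minutes

Aarav free within 08:00–16:00: 08:00–13:00, 13:45–14:45.
Emeka free within 08:00–16:00: 08:45–09:00, 09:15–10:15, 12:15–12:45, 13:30–14:30, 14:45–16:00.
Aarav ∩ Hassan: 08:00–11:15, 12:00–13:00.
Aarav ∩ Hassan ∩ Viktor: 08:00–08:45, 09:30–10:30.
Aarav ∩ Hassan ∩ Viktor ∩ Emeka: 09:30–10:15.
Single common window of 45 minutes.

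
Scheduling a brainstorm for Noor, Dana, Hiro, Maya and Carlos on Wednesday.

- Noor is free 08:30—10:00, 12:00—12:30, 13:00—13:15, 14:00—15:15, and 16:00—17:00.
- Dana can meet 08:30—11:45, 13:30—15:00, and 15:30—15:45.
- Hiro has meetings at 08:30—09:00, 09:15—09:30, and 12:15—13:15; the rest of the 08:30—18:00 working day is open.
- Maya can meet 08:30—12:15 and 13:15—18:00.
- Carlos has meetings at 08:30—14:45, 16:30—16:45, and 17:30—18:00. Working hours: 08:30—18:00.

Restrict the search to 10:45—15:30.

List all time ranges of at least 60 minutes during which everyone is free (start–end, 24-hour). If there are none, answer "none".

Hiro free within 08:30–18:00: 09:00–09:15, 09:30–12:15, 13:15–18:00.
Carlos free within 08:30–18:00: 14:45–16:30, 16:45–17:30.
Noor ∩ Dana: 08:30–10:00, 14:00–15:00.
Noor ∩ Dana ∩ Hiro: 09:00–09:15, 09:30–10:00, 14:00–15:00.
Noor ∩ Dana ∩ Hiro ∩ Maya: 09:00–09:15, 09:30–10:00, 14:00–15:00.
Noor ∩ Dana ∩ Hiro ∩ Maya ∩ Carlos: 14:45–15:00.
Restricted to 10:45–15:30: 14:45–15:00.
Windows ≥ 60 min: (none).

none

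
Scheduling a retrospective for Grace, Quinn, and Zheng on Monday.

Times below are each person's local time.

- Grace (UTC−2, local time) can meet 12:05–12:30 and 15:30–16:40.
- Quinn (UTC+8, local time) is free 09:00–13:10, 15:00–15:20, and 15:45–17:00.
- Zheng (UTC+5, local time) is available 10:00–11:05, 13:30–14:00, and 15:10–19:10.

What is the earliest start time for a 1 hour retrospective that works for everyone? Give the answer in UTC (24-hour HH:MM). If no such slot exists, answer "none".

Grace → UTC: 14:05–14:30, 17:30–18:40.
Quinn → UTC: 01:00–05:10, 07:00–07:20, 07:45–09:00.
Zheng → UTC: 05:00–06:05, 08:30–09:00, 10:10–14:10.
Grace ∩ Quinn: (none).
Grace ∩ Quinn ∩ Zheng: (none).
Windows ≥ 60 min: (none).

none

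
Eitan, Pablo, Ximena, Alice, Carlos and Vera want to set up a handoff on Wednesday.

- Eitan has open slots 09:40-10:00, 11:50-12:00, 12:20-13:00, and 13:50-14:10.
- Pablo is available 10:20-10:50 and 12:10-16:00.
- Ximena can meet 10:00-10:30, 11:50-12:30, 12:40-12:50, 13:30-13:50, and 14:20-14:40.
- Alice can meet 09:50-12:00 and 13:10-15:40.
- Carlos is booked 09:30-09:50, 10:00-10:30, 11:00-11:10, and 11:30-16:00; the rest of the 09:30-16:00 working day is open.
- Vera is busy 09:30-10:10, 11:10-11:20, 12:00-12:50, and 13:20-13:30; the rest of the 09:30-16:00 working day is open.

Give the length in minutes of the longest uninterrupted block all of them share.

Carlos free within 09:30–16:00: 09:50–10:00, 10:30–11:00, 11:10–11:30.
Vera free within 09:30–16:00: 10:10–11:10, 11:20–12:00, 12:50–13:20, 13:30–16:00.
Eitan ∩ Pablo: 12:20–13:00, 13:50–14:10.
Eitan ∩ Pablo ∩ Ximena: 12:20–12:30, 12:40–12:50.
Eitan ∩ Pablo ∩ Ximena ∩ Alice: (none).
Eitan ∩ Pablo ∩ Ximena ∩ Alice ∩ Carlos: (none).
Eitan ∩ Pablo ∩ Ximena ∩ Alice ∩ Carlos ∩ Vera: (none).
No common window.

0 minutes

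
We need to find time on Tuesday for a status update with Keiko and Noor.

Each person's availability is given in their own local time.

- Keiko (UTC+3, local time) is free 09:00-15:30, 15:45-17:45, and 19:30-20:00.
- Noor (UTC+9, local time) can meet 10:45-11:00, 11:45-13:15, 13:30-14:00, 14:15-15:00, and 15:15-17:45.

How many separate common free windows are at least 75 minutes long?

1

Keiko → UTC: 06:00–12:30, 12:45–14:45, 16:30–17:00.
Noor → UTC: 01:45–02:00, 02:45–04:15, 04:30–05:00, 05:15–06:00, 06:15–08:45.
Keiko ∩ Noor: 06:15–08:45.
Windows ≥ 75 min: 06:15–08:45.
That's 1 window.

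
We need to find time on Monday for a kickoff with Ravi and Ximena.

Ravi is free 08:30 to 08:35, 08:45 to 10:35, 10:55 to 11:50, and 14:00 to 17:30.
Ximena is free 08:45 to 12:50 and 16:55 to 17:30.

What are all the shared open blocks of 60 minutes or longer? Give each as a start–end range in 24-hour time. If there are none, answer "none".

Ravi ∩ Ximena: 08:45–10:35, 10:55–11:50, 16:55–17:30.
Windows ≥ 60 min: 08:45–10:35.

08:45–10:35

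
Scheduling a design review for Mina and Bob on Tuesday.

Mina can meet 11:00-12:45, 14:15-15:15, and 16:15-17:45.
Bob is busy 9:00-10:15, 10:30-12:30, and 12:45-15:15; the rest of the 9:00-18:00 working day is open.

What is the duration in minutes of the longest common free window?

90 minutes

Bob free within 09:00–18:00: 10:15–10:30, 12:30–12:45, 15:15–18:00.
Mina ∩ Bob: 12:30–12:45, 16:15–17:45.
Common window lengths: 15, 90 min; longest is 90.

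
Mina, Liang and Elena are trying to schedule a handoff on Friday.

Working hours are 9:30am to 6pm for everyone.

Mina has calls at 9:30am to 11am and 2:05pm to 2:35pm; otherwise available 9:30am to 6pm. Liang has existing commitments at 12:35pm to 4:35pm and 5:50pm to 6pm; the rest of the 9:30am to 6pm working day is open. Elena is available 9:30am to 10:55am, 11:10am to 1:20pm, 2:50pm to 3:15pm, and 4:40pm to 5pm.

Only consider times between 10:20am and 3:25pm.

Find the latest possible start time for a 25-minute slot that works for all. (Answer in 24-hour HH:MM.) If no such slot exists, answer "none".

Mina free within 09:30–18:00: 11:00–14:05, 14:35–18:00.
Liang free within 09:30–18:00: 09:30–12:35, 16:35–17:50.
Mina ∩ Liang: 11:00–12:35, 16:35–17:50.
Mina ∩ Liang ∩ Elena: 11:10–12:35, 16:40–17:00.
Restricted to 10:20–15:25: 11:10–12:35.
Windows ≥ 25 min: 11:10–12:35.
Latest start in the last window 11:10–12:35 is 12:35 − 25 min = 12:10.

12:10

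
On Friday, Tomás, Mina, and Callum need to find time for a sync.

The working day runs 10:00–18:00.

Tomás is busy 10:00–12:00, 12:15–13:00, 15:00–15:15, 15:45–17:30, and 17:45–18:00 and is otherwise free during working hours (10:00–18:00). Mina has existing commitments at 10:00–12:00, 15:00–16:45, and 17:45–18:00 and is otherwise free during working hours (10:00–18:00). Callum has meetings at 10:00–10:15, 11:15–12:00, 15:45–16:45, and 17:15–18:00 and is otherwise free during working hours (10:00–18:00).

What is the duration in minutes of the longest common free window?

120 minutes

Tomás free within 10:00–18:00: 12:00–12:15, 13:00–15:00, 15:15–15:45, 17:30–17:45.
Mina free within 10:00–18:00: 12:00–15:00, 16:45–17:45.
Callum free within 10:00–18:00: 10:15–11:15, 12:00–15:45, 16:45–17:15.
Tomás ∩ Mina: 12:00–12:15, 13:00–15:00, 17:30–17:45.
Tomás ∩ Mina ∩ Callum: 12:00–12:15, 13:00–15:00.
Common window lengths: 15, 120 min; longest is 120.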